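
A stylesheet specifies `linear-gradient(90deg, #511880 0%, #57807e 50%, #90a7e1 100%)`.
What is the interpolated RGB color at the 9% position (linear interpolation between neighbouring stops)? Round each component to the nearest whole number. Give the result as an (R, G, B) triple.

9% lies between the 0% and 50% stops, so the local fraction is t = (9 − 0)/(50 − 0) = 9/50 ≈ 0.18.
#511880 → (81, 24, 128); #57807e → (87, 128, 126).
R = 81 + 0.18 × (87 − 81) = 82.08 → 82
G = 24 + 0.18 × (128 − 24) = 42.72 → 43
B = 128 + 0.18 × (126 − 128) = 127.64 → 128

(82, 43, 128)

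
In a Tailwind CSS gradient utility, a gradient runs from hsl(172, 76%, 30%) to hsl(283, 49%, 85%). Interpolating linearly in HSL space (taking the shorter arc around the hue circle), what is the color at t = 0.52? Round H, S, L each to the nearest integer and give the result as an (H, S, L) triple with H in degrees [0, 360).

(230, 62, 59)

Hue arc: Δh = 283 − 172 = 111° (|Δh| ≤ 180, already the shorter path).
H = 172 + 0.52 × (111) = 229.72 → 230°
S = 76 + 0.52 × (49 − 76) = 61.96 → 62%
L = 30 + 0.52 × (85 − 30) = 58.6 → 59%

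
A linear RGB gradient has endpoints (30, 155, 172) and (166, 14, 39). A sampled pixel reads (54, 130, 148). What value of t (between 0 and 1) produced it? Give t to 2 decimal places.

0.18

Invert the lerp on the G channel (largest span, 141): t = (130 − 155) / (14 − 155) = -25/-141 = 0.1773.
Check on R: (54 − 30)/(166 − 30) = 0.1765 ✓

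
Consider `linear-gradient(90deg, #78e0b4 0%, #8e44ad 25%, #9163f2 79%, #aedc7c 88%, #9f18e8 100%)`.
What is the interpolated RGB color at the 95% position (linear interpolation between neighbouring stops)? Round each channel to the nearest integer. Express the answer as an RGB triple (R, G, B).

(165, 106, 187)

95% lies between the 88% and 100% stops, so the local fraction is t = (95 − 88)/(100 − 88) = 7/12 ≈ 0.5833.
#aedc7c → (174, 220, 124); #9f18e8 → (159, 24, 232).
R = 174 + 0.5833 × (159 − 174) = 165.25 → 165
G = 220 + 0.5833 × (24 − 220) = 105.673 → 106
B = 124 + 0.5833 × (232 − 124) = 186.996 → 187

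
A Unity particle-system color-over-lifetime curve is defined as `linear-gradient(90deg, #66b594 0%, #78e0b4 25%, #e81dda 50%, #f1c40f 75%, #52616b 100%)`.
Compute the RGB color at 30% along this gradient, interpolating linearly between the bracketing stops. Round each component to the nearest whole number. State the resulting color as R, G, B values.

(142, 185, 188)

30% lies between the 25% and 50% stops, so the local fraction is t = (30 − 25)/(50 − 25) = 5/25 ≈ 0.2.
#78e0b4 → (120, 224, 180); #e81dda → (232, 29, 218).
R = 120 + 0.2 × (232 − 120) = 142.4 → 142
G = 224 + 0.2 × (29 − 224) = 185 → 185
B = 180 + 0.2 × (218 − 180) = 187.6 → 188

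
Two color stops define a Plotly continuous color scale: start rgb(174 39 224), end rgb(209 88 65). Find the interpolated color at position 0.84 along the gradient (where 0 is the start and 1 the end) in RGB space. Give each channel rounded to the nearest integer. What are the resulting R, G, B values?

(203, 80, 90)

R = 174 + 0.84 × (209 − 174) = 174 + 0.84 × 35 = 203.4 → 203
G = 39 + 0.84 × (88 − 39) = 39 + 0.84 × 49 = 80.16 → 80
B = 224 + 0.84 × (65 − 224) = 224 + 0.84 × -159 = 90.44 → 90
So the blended color is (203, 80, 90), about #cb505a.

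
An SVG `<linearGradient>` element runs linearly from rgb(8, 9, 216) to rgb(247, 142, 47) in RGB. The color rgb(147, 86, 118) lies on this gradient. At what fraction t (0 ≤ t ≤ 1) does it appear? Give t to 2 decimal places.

Invert the lerp on the R channel (largest span, 239): t = (147 − 8) / (247 − 8) = 139/239 = 0.58159.
Check on G: (86 − 9)/(142 − 9) = 0.5789 ✓

0.58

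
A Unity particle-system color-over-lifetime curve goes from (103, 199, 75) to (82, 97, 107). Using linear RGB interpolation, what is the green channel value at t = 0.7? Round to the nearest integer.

128

G = 199 + 0.7 × (97 − 199) = 127.6 → 128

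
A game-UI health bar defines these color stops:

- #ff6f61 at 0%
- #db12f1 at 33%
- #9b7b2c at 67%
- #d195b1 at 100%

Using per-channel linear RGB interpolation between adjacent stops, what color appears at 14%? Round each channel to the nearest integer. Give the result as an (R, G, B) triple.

14% lies between the 0% and 33% stops, so the local fraction is t = (14 − 0)/(33 − 0) = 14/33 ≈ 0.4242.
#ff6f61 → (255, 111, 97); #db12f1 → (219, 18, 241).
R = 255 + 0.4242 × (219 − 255) = 239.729 → 240
G = 111 + 0.4242 × (18 − 111) = 71.549 → 72
B = 97 + 0.4242 × (241 − 97) = 158.085 → 158

(240, 72, 158)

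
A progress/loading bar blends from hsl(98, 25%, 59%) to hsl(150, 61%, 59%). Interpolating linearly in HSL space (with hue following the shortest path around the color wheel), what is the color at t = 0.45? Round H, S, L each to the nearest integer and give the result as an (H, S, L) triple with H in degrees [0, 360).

Hue arc: Δh = 150 − 98 = 52° (|Δh| ≤ 180, already the shorter path).
H = 98 + 0.45 × (52) = 121.4 → 121°
S = 25 + 0.45 × (61 − 25) = 41.2 → 41%
L = 59 + 0.45 × (59 − 59) = 59 → 59%

(121, 41, 59)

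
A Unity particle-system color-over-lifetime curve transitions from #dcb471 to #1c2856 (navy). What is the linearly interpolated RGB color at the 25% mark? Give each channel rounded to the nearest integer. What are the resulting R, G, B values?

(172, 145, 106)

#dcb471 → (220, 180, 113); #1c2856 → (28, 40, 86).
25% corresponds to t = 0.25.
R = 220 + 0.25 × (28 − 220) = 220 + 0.25 × -192 = 172 → 172
G = 180 + 0.25 × (40 − 180) = 180 + 0.25 × -140 = 145 → 145
B = 113 + 0.25 × (86 − 113) = 113 + 0.25 × -27 = 106.25 → 106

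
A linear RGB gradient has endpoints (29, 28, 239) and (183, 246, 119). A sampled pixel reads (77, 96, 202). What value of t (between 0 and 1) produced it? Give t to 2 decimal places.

Invert the lerp on the G channel (largest span, 218): t = (96 − 28) / (246 − 28) = 68/218 = 0.31193.
Check on R: (77 − 29)/(183 − 29) = 0.3117 ✓

0.31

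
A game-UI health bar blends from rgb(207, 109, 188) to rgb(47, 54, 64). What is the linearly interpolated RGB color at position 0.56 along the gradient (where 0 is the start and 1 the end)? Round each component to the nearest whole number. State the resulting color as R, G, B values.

R = 207 + 0.56 × (47 − 207) = 207 + 0.56 × -160 = 117.4 → 117
G = 109 + 0.56 × (54 − 109) = 109 + 0.56 × -55 = 78.2 → 78
B = 188 + 0.56 × (64 − 188) = 188 + 0.56 × -124 = 118.56 → 119

(117, 78, 119)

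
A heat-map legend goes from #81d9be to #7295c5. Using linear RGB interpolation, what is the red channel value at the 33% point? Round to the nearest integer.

R₁ = 129 (from #81d9be), R₂ = 114 (from #7295c5).
R = 129 + 0.33 × (114 − 129) = 124.05 → 124

124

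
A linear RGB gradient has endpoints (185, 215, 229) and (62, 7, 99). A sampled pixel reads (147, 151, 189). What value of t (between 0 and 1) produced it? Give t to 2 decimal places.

Invert the lerp on the G channel (largest span, 208): t = (151 − 215) / (7 − 215) = -64/-208 = 0.30769.
Check on R: (147 − 185)/(62 − 185) = 0.3089 ✓

0.31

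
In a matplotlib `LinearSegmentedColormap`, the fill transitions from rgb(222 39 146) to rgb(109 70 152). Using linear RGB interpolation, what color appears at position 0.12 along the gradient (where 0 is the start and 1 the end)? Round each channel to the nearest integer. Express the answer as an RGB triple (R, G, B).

R = 222 + 0.12 × (109 − 222) = 222 + 0.12 × -113 = 208.44 → 208
G = 39 + 0.12 × (70 − 39) = 39 + 0.12 × 31 = 42.72 → 43
B = 146 + 0.12 × (152 − 146) = 146 + 0.12 × 6 = 146.72 → 147

(208, 43, 147)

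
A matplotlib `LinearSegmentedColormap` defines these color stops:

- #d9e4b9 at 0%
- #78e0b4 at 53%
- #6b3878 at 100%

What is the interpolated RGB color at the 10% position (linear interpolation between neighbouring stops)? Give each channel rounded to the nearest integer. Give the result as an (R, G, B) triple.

(199, 227, 184)

10% lies between the 0% and 53% stops, so the local fraction is t = (10 − 0)/(53 − 0) = 10/53 ≈ 0.1887.
#d9e4b9 → (217, 228, 185); #78e0b4 → (120, 224, 180).
R = 217 + 0.1887 × (120 − 217) = 198.696 → 199
G = 228 + 0.1887 × (224 − 228) = 227.245 → 227
B = 185 + 0.1887 × (180 − 185) = 184.056 → 184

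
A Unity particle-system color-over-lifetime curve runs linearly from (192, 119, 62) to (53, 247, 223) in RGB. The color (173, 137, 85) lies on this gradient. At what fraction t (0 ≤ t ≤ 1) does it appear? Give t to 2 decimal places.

Invert the lerp on the B channel (largest span, 161): t = (85 − 62) / (223 − 62) = 23/161 = 0.14286.
Check on R: (173 − 192)/(53 − 192) = 0.1367 ✓

0.14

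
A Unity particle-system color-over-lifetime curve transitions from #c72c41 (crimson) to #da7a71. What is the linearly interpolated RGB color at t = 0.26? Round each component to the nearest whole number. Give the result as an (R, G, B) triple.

(204, 64, 77)

#c72c41 → (199, 44, 65); #da7a71 → (218, 122, 113).
R = 199 + 0.26 × (218 − 199) = 199 + 0.26 × 19 = 203.94 → 204
G = 44 + 0.26 × (122 − 44) = 44 + 0.26 × 78 = 64.28 → 64
B = 65 + 0.26 × (113 − 65) = 65 + 0.26 × 48 = 77.48 → 77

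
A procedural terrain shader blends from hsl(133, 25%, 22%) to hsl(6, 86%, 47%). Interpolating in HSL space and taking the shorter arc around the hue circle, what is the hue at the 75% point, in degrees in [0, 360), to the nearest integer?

Hue arc: Δh = 6 − 133 = -127° (|Δh| ≤ 180, already the shorter path).
H = 133 + 0.75 × (-127) = 37.75 → 38°

38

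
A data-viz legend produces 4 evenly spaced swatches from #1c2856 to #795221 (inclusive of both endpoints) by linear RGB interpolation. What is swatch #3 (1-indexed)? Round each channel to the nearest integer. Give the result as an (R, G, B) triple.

(90, 68, 51)

With 4 swatches and endpoints inclusive, swatch 3 sits at t = (3 − 1)/(4 − 1) = 2/3 ≈ 0.6667.
#1c2856 → (28, 40, 86); #795221 → (121, 82, 33).
R = 28 + 0.6667 × (121 − 28) = 90.003 → 90
G = 40 + 0.6667 × (82 − 40) = 68.001 → 68
B = 86 + 0.6667 × (33 − 86) = 50.665 → 51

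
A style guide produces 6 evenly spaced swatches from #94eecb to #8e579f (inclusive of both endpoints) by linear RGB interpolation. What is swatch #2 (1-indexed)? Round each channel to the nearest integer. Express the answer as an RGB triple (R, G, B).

(147, 208, 194)

With 6 swatches and endpoints inclusive, swatch 2 sits at t = (2 − 1)/(6 − 1) = 1/5 ≈ 0.2.
#94eecb → (148, 238, 203); #8e579f → (142, 87, 159).
R = 148 + 0.2 × (142 − 148) = 146.8 → 147
G = 238 + 0.2 × (87 − 238) = 207.8 → 208
B = 203 + 0.2 × (159 − 203) = 194.2 → 194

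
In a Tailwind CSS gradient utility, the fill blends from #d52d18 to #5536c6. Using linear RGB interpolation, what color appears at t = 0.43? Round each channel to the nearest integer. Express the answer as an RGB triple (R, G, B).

(158, 49, 99)

#d52d18 → (213, 45, 24); #5536c6 → (85, 54, 198).
R = 213 + 0.43 × (85 − 213) = 213 + 0.43 × -128 = 157.96 → 158
G = 45 + 0.43 × (54 − 45) = 45 + 0.43 × 9 = 48.87 → 49
B = 24 + 0.43 × (198 − 24) = 24 + 0.43 × 174 = 98.82 → 99
So the blended color is (158, 49, 99), about #9e3163.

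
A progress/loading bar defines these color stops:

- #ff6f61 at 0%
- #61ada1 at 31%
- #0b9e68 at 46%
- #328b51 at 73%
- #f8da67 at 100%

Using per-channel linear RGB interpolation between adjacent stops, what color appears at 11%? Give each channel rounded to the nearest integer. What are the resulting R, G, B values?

(199, 133, 120)

11% lies between the 0% and 31% stops, so the local fraction is t = (11 − 0)/(31 − 0) = 11/31 ≈ 0.3548.
#ff6f61 → (255, 111, 97); #61ada1 → (97, 173, 161).
R = 255 + 0.3548 × (97 − 255) = 198.942 → 199
G = 111 + 0.3548 × (173 − 111) = 132.998 → 133
B = 97 + 0.3548 × (161 − 97) = 119.707 → 120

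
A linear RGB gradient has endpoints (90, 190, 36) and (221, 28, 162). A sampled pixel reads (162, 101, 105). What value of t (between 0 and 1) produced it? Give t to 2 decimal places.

0.55

Invert the lerp on the G channel (largest span, 162): t = (101 − 190) / (28 − 190) = -89/-162 = 0.54938.
Check on R: (162 − 90)/(221 − 90) = 0.5496 ✓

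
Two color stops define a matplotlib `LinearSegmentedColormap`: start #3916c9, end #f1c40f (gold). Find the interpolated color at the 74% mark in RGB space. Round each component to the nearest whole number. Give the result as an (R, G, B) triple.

#3916c9 → (57, 22, 201); #f1c40f → (241, 196, 15).
74% corresponds to t = 0.74.
R = 57 + 0.74 × (241 − 57) = 57 + 0.74 × 184 = 193.16 → 193
G = 22 + 0.74 × (196 − 22) = 22 + 0.74 × 174 = 150.76 → 151
B = 201 + 0.74 × (15 − 201) = 201 + 0.74 × -186 = 63.36 → 63

(193, 151, 63)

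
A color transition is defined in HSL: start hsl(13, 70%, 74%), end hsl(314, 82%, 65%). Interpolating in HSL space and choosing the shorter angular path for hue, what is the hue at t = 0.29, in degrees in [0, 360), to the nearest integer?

356

Hue: 314 − 13 = 301°, but |301| > 180 so the shorter arc goes the other way: Δh = 301 − 360 = -59°.
H = 13 + 0.29 × (-59) = -4.11 → -4 → -4 mod 360 = 356°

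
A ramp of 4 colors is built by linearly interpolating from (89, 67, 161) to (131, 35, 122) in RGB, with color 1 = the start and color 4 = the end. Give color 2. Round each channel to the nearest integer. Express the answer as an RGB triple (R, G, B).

(103, 56, 148)

With 4 swatches and endpoints inclusive, swatch 2 sits at t = (2 − 1)/(4 − 1) = 1/3 ≈ 0.3333.
R = 89 + 0.3333 × (131 − 89) = 102.999 → 103
G = 67 + 0.3333 × (35 − 67) = 56.334 → 56
B = 161 + 0.3333 × (122 − 161) = 148.001 → 148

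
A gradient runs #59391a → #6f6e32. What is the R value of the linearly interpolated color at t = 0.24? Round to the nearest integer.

94

R₁ = 89 (from #59391a), R₂ = 111 (from #6f6e32).
R = 89 + 0.24 × (111 − 89) = 94.28 → 94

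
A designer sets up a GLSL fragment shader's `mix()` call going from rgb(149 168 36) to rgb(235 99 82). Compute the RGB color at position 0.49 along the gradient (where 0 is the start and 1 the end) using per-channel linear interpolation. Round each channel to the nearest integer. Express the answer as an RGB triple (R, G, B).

(191, 134, 59)

R = 149 + 0.49 × (235 − 149) = 149 + 0.49 × 86 = 191.14 → 191
G = 168 + 0.49 × (99 − 168) = 168 + 0.49 × -69 = 134.19 → 134
B = 36 + 0.49 × (82 − 36) = 36 + 0.49 × 46 = 58.54 → 59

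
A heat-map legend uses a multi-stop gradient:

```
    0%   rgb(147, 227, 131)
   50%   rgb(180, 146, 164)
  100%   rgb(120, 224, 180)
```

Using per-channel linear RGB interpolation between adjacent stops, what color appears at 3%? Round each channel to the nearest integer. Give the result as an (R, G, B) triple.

(149, 222, 133)

3% lies between the 0% and 50% stops, so the local fraction is t = (3 − 0)/(50 − 0) = 3/50 ≈ 0.06.
R = 147 + 0.06 × (180 − 147) = 148.98 → 149
G = 227 + 0.06 × (146 − 227) = 222.14 → 222
B = 131 + 0.06 × (164 − 131) = 132.98 → 133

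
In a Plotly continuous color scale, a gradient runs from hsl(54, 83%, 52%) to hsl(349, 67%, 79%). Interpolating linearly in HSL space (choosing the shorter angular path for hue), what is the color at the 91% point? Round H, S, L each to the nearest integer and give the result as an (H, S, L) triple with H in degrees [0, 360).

(355, 68, 77)

Hue: 349 − 54 = 295°, but |295| > 180 so the shorter arc goes the other way: Δh = 295 − 360 = -65°.
H = 54 + 0.91 × (-65) = -5.15 → -5 → -5 mod 360 = 355°
S = 83 + 0.91 × (67 − 83) = 68.44 → 68%
L = 52 + 0.91 × (79 − 52) = 76.57 → 77%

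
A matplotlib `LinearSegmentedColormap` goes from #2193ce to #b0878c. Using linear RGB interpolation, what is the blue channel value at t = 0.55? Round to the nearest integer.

170

B₁ = 206 (from #2193ce), B₂ = 140 (from #b0878c).
B = 206 + 0.55 × (140 − 206) = 169.7 → 170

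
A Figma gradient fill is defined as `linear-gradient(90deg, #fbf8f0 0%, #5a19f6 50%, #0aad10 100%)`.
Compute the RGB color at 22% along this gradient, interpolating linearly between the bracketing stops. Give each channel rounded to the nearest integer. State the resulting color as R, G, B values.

22% lies between the 0% and 50% stops, so the local fraction is t = (22 − 0)/(50 − 0) = 22/50 ≈ 0.44.
#fbf8f0 → (251, 248, 240); #5a19f6 → (90, 25, 246).
R = 251 + 0.44 × (90 − 251) = 180.16 → 180
G = 248 + 0.44 × (25 − 248) = 149.88 → 150
B = 240 + 0.44 × (246 − 240) = 242.64 → 243

(180, 150, 243)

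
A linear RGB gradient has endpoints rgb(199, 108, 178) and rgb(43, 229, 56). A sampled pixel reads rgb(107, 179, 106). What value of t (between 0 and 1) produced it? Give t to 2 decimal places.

Invert the lerp on the R channel (largest span, 156): t = (107 − 199) / (43 − 199) = -92/-156 = 0.58974.
Check on G: (179 − 108)/(229 − 108) = 0.5868 ✓

0.59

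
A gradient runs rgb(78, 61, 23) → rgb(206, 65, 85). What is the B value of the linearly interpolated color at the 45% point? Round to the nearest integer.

51

B = 23 + 0.45 × (85 − 23) = 50.9 → 51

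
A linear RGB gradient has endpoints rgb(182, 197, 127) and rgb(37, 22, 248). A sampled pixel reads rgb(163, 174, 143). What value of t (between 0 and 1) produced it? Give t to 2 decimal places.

0.13

Invert the lerp on the G channel (largest span, 175): t = (174 − 197) / (22 − 197) = -23/-175 = 0.13143.
Check on R: (163 − 182)/(37 − 182) = 0.131 ✓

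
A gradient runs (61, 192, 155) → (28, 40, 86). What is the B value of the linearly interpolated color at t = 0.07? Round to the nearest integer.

150

B = 155 + 0.07 × (86 − 155) = 150.17 → 150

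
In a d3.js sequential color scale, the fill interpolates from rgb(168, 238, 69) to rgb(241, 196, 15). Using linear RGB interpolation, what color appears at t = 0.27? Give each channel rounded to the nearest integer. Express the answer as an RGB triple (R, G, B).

R = 168 + 0.27 × (241 − 168) = 168 + 0.27 × 73 = 187.71 → 188
G = 238 + 0.27 × (196 − 238) = 238 + 0.27 × -42 = 226.66 → 227
B = 69 + 0.27 × (15 − 69) = 69 + 0.27 × -54 = 54.42 → 54
So the blended color is (188, 227, 54), about #bce336.

(188, 227, 54)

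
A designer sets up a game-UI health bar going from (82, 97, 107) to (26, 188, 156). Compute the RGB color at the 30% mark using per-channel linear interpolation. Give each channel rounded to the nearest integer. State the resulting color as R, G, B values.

30% corresponds to t = 0.3.
R = 82 + 0.3 × (26 − 82) = 82 + 0.3 × -56 = 65.2 → 65
G = 97 + 0.3 × (188 − 97) = 97 + 0.3 × 91 = 124.3 → 124
B = 107 + 0.3 × (156 − 107) = 107 + 0.3 × 49 = 121.7 → 122

(65, 124, 122)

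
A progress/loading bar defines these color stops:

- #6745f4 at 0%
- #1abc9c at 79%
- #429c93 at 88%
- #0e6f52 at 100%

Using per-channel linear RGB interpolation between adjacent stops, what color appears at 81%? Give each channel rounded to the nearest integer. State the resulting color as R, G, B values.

(35, 181, 154)

81% lies between the 79% and 88% stops, so the local fraction is t = (81 − 79)/(88 − 79) = 2/9 ≈ 0.2222.
#1abc9c → (26, 188, 156); #429c93 → (66, 156, 147).
R = 26 + 0.2222 × (66 − 26) = 34.888 → 35
G = 188 + 0.2222 × (156 − 188) = 180.89 → 181
B = 156 + 0.2222 × (147 − 156) = 154 → 154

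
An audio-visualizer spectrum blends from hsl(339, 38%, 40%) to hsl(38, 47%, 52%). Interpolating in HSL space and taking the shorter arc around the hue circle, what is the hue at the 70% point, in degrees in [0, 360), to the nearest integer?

20

Hue: 38 − 339 = -301°, but |-301| > 180 so the shorter arc goes the other way: Δh = -301 + 360 = 59°.
H = 339 + 0.7 × (59) = 380.3 → 380 → 380 mod 360 = 20°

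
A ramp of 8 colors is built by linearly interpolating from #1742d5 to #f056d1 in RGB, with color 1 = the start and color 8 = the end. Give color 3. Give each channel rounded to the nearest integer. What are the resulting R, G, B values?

With 8 swatches and endpoints inclusive, swatch 3 sits at t = (3 − 1)/(8 − 1) = 2/7 ≈ 0.2857.
#1742d5 → (23, 66, 213); #f056d1 → (240, 86, 209).
R = 23 + 0.2857 × (240 − 23) = 84.997 → 85
G = 66 + 0.2857 × (86 − 66) = 71.714 → 72
B = 213 + 0.2857 × (209 − 213) = 211.857 → 212

(85, 72, 212)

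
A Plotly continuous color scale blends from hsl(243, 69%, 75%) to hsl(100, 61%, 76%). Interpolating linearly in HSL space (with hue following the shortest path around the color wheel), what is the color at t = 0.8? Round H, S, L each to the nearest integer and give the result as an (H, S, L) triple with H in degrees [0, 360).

Hue arc: Δh = 100 − 243 = -143° (|Δh| ≤ 180, already the shorter path).
H = 243 + 0.8 × (-143) = 128.6 → 129°
S = 69 + 0.8 × (61 − 69) = 62.6 → 63%
L = 75 + 0.8 × (76 − 75) = 75.8 → 76%

(129, 63, 76)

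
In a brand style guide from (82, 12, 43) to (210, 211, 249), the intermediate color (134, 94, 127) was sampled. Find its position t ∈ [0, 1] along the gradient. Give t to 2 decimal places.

0.41

Invert the lerp on the B channel (largest span, 206): t = (127 − 43) / (249 − 43) = 84/206 = 0.40777.
Check on R: (134 − 82)/(210 − 82) = 0.4062 ✓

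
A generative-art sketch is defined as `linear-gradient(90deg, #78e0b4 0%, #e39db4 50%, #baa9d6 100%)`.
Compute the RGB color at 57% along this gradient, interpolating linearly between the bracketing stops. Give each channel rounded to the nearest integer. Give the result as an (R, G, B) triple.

57% lies between the 50% and 100% stops, so the local fraction is t = (57 − 50)/(100 − 50) = 7/50 ≈ 0.14.
#e39db4 → (227, 157, 180); #baa9d6 → (186, 169, 214).
R = 227 + 0.14 × (186 − 227) = 221.26 → 221
G = 157 + 0.14 × (169 − 157) = 158.68 → 159
B = 180 + 0.14 × (214 − 180) = 184.76 → 185

(221, 159, 185)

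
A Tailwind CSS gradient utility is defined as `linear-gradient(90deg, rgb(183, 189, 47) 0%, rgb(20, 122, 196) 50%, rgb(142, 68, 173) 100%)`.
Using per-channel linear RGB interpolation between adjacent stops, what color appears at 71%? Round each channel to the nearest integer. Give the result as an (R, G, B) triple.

71% lies between the 50% and 100% stops, so the local fraction is t = (71 − 50)/(100 − 50) = 21/50 ≈ 0.42.
R = 20 + 0.42 × (142 − 20) = 71.24 → 71
G = 122 + 0.42 × (68 − 122) = 99.32 → 99
B = 196 + 0.42 × (173 − 196) = 186.34 → 186

(71, 99, 186)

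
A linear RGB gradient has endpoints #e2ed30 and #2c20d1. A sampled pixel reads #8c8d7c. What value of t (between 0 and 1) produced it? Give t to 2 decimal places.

0.47

Invert the lerp on the G channel (largest span, 205): t = (141 − 237) / (32 − 237) = -96/-205 = 0.46829.
Check on R: (140 − 226)/(44 − 226) = 0.4725 ✓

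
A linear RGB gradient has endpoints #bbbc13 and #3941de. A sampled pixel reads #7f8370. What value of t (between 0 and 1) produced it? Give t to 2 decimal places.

Invert the lerp on the B channel (largest span, 203): t = (112 − 19) / (222 − 19) = 93/203 = 0.45813.
Check on R: (127 − 187)/(57 − 187) = 0.4615 ✓

0.46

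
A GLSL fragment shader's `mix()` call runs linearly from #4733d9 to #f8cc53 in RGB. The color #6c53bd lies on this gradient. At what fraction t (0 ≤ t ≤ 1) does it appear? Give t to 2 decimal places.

0.21

Invert the lerp on the R channel (largest span, 177): t = (108 − 71) / (248 − 71) = 37/177 = 0.20904.
Check on G: (83 − 51)/(204 − 51) = 0.2092 ✓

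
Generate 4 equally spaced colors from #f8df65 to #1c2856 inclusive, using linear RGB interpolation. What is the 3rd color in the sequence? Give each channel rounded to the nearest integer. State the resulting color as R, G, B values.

(101, 101, 91)

With 4 swatches and endpoints inclusive, swatch 3 sits at t = (3 − 1)/(4 − 1) = 2/3 ≈ 0.6667.
#f8df65 → (248, 223, 101); #1c2856 → (28, 40, 86).
R = 248 + 0.6667 × (28 − 248) = 101.326 → 101
G = 223 + 0.6667 × (40 − 223) = 100.994 → 101
B = 101 + 0.6667 × (86 − 101) = 90.999 → 91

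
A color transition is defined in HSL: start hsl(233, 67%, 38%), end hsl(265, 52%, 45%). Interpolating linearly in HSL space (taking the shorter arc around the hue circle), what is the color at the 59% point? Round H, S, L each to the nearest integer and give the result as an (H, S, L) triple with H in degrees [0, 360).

Hue arc: Δh = 265 − 233 = 32° (|Δh| ≤ 180, already the shorter path).
H = 233 + 0.59 × (32) = 251.88 → 252°
S = 67 + 0.59 × (52 − 67) = 58.15 → 58%
L = 38 + 0.59 × (45 − 38) = 42.13 → 42%

(252, 58, 42)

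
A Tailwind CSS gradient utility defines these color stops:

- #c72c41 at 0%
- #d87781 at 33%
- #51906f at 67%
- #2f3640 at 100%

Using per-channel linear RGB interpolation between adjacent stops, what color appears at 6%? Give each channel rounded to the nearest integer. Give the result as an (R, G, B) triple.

6% lies between the 0% and 33% stops, so the local fraction is t = (6 − 0)/(33 − 0) = 6/33 ≈ 0.1818.
#c72c41 → (199, 44, 65); #d87781 → (216, 119, 129).
R = 199 + 0.1818 × (216 − 199) = 202.091 → 202
G = 44 + 0.1818 × (119 − 44) = 57.635 → 58
B = 65 + 0.1818 × (129 − 65) = 76.635 → 77

(202, 58, 77)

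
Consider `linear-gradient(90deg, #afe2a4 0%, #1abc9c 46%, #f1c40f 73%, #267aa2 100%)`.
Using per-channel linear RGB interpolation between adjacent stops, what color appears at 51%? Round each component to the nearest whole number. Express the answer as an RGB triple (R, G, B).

51% lies between the 46% and 73% stops, so the local fraction is t = (51 − 46)/(73 − 46) = 5/27 ≈ 0.1852.
#1abc9c → (26, 188, 156); #f1c40f → (241, 196, 15).
R = 26 + 0.1852 × (241 − 26) = 65.818 → 66
G = 188 + 0.1852 × (196 − 188) = 189.482 → 189
B = 156 + 0.1852 × (15 − 156) = 129.887 → 130

(66, 189, 130)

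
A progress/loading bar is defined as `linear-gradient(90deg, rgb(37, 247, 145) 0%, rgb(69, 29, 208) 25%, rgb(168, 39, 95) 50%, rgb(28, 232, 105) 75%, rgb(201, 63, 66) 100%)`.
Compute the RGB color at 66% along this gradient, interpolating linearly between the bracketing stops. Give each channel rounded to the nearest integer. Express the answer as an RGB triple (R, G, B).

(78, 163, 101)

66% lies between the 50% and 75% stops, so the local fraction is t = (66 − 50)/(75 − 50) = 16/25 ≈ 0.64.
R = 168 + 0.64 × (28 − 168) = 78.4 → 78
G = 39 + 0.64 × (232 − 39) = 162.52 → 163
B = 95 + 0.64 × (105 − 95) = 101.4 → 101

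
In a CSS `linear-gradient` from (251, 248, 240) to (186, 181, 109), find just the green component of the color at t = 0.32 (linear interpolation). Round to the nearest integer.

G = 248 + 0.32 × (181 − 248) = 226.56 → 227

227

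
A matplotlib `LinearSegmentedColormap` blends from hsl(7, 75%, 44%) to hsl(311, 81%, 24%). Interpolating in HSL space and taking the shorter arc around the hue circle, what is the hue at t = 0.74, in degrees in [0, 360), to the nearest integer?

Hue: 311 − 7 = 304°, but |304| > 180 so the shorter arc goes the other way: Δh = 304 − 360 = -56°.
H = 7 + 0.74 × (-56) = -34.44 → -34 → -34 mod 360 = 326°

326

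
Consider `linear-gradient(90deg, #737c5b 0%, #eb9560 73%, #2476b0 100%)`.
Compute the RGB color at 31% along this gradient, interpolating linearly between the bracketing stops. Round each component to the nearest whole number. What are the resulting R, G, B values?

31% lies between the 0% and 73% stops, so the local fraction is t = (31 − 0)/(73 − 0) = 31/73 ≈ 0.4247.
#737c5b → (115, 124, 91); #eb9560 → (235, 149, 96).
R = 115 + 0.4247 × (235 − 115) = 165.964 → 166
G = 124 + 0.4247 × (149 − 124) = 134.618 → 135
B = 91 + 0.4247 × (96 − 91) = 93.124 → 93

(166, 135, 93)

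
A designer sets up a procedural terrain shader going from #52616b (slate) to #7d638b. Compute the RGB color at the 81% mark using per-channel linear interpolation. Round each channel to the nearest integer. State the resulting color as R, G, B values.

(117, 99, 133)

#52616b → (82, 97, 107); #7d638b → (125, 99, 139).
81% corresponds to t = 0.81.
R = 82 + 0.81 × (125 − 82) = 82 + 0.81 × 43 = 116.83 → 117
G = 97 + 0.81 × (99 − 97) = 97 + 0.81 × 2 = 98.62 → 99
B = 107 + 0.81 × (139 − 107) = 107 + 0.81 × 32 = 132.92 → 133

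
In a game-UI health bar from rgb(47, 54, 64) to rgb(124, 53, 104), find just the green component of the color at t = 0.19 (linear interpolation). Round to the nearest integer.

54

G = 54 + 0.19 × (53 − 54) = 53.81 → 54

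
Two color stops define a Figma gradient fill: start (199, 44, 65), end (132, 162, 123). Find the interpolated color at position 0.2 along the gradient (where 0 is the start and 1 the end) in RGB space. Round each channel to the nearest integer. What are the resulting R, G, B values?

(186, 68, 77)

R = 199 + 0.2 × (132 − 199) = 199 + 0.2 × -67 = 185.6 → 186
G = 44 + 0.2 × (162 − 44) = 44 + 0.2 × 118 = 67.6 → 68
B = 65 + 0.2 × (123 − 65) = 65 + 0.2 × 58 = 76.6 → 77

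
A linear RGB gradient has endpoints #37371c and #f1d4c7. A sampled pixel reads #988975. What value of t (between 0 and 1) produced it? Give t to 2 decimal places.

Invert the lerp on the R channel (largest span, 186): t = (152 − 55) / (241 − 55) = 97/186 = 0.52151.
Check on G: (137 − 55)/(212 − 55) = 0.5223 ✓

0.52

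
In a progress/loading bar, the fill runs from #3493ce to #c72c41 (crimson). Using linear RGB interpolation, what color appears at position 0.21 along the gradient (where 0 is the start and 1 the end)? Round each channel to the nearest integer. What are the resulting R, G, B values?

#3493ce → (52, 147, 206); #c72c41 → (199, 44, 65).
R = 52 + 0.21 × (199 − 52) = 52 + 0.21 × 147 = 82.87 → 83
G = 147 + 0.21 × (44 − 147) = 147 + 0.21 × -103 = 125.37 → 125
B = 206 + 0.21 × (65 − 206) = 206 + 0.21 × -141 = 176.39 → 176

(83, 125, 176)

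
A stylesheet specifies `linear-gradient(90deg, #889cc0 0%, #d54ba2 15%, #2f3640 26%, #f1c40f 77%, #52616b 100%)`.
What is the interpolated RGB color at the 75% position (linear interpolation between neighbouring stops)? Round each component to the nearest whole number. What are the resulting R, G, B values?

(233, 190, 17)

75% lies between the 26% and 77% stops, so the local fraction is t = (75 − 26)/(77 − 26) = 49/51 ≈ 0.9608.
#2f3640 → (47, 54, 64); #f1c40f → (241, 196, 15).
R = 47 + 0.9608 × (241 − 47) = 233.395 → 233
G = 54 + 0.9608 × (196 − 54) = 190.434 → 190
B = 64 + 0.9608 × (15 − 64) = 16.921 → 17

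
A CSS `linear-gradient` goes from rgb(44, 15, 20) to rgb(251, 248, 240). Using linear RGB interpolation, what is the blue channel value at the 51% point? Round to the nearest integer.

132

B = 20 + 0.51 × (240 − 20) = 132.2 → 132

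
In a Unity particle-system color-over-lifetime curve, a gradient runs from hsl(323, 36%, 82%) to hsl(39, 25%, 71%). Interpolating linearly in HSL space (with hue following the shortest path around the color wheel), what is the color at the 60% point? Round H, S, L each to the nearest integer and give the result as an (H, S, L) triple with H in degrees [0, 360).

Hue: 39 − 323 = -284°, but |-284| > 180 so the shorter arc goes the other way: Δh = -284 + 360 = 76°.
H = 323 + 0.6 × (76) = 368.6 → 369 → 369 mod 360 = 9°
S = 36 + 0.6 × (25 − 36) = 29.4 → 29%
L = 82 + 0.6 × (71 − 82) = 75.4 → 75%

(9, 29, 75)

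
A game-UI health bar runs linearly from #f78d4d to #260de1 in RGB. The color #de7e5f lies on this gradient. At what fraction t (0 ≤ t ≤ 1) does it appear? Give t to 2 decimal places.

0.12

Invert the lerp on the R channel (largest span, 209): t = (222 − 247) / (38 − 247) = -25/-209 = 0.11962.
Check on G: (126 − 141)/(13 − 141) = 0.1172 ✓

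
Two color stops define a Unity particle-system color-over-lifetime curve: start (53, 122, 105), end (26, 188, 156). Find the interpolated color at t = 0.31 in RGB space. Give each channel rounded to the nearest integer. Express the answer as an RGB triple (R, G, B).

R = 53 + 0.31 × (26 − 53) = 53 + 0.31 × -27 = 44.63 → 45
G = 122 + 0.31 × (188 − 122) = 122 + 0.31 × 66 = 142.46 → 142
B = 105 + 0.31 × (156 − 105) = 105 + 0.31 × 51 = 120.81 → 121
So the blended color is (45, 142, 121), about #2d8e79.

(45, 142, 121)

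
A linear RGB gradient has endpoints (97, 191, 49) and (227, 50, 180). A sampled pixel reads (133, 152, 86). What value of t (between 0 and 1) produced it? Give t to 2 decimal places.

Invert the lerp on the G channel (largest span, 141): t = (152 − 191) / (50 − 191) = -39/-141 = 0.2766.
Check on R: (133 − 97)/(227 − 97) = 0.2769 ✓

0.28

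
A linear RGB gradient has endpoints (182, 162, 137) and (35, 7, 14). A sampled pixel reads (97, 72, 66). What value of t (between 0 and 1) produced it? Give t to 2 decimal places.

Invert the lerp on the G channel (largest span, 155): t = (72 − 162) / (7 − 162) = -90/-155 = 0.58065.
Check on R: (97 − 182)/(35 − 182) = 0.5782 ✓

0.58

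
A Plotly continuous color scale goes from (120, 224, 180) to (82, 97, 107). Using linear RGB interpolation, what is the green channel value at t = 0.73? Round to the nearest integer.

G = 224 + 0.73 × (97 − 224) = 131.29 → 131

131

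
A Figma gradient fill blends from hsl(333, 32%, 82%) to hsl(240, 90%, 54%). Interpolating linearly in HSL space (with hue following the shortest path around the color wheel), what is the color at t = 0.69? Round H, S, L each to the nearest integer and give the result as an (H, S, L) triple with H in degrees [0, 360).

Hue arc: Δh = 240 − 333 = -93° (|Δh| ≤ 180, already the shorter path).
H = 333 + 0.69 × (-93) = 268.83 → 269°
S = 32 + 0.69 × (90 − 32) = 72.02 → 72%
L = 82 + 0.69 × (54 − 82) = 62.68 → 63%

(269, 72, 63)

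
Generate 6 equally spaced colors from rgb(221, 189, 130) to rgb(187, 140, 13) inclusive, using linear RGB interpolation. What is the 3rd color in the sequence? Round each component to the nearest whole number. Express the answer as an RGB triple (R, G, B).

With 6 swatches and endpoints inclusive, swatch 3 sits at t = (3 − 1)/(6 − 1) = 2/5 ≈ 0.4.
R = 221 + 0.4 × (187 − 221) = 207.4 → 207
G = 189 + 0.4 × (140 − 189) = 169.4 → 169
B = 130 + 0.4 × (13 − 130) = 83.2 → 83

(207, 169, 83)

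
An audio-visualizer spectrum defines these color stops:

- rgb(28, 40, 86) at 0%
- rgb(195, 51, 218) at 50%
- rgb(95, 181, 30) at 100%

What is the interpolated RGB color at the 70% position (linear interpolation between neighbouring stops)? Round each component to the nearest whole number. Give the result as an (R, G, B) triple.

(155, 103, 143)

70% lies between the 50% and 100% stops, so the local fraction is t = (70 − 50)/(100 − 50) = 20/50 ≈ 0.4.
R = 195 + 0.4 × (95 − 195) = 155 → 155
G = 51 + 0.4 × (181 − 51) = 103 → 103
B = 218 + 0.4 × (30 − 218) = 142.8 → 143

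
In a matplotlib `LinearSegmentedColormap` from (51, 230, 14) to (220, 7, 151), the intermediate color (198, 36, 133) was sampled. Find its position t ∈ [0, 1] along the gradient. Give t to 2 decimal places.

0.87

Invert the lerp on the G channel (largest span, 223): t = (36 − 230) / (7 − 230) = -194/-223 = 0.86996.
Check on R: (198 − 51)/(220 − 51) = 0.8698 ✓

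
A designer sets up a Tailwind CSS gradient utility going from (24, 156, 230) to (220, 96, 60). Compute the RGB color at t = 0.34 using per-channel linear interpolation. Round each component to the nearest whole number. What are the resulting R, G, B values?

R = 24 + 0.34 × (220 − 24) = 24 + 0.34 × 196 = 90.64 → 91
G = 156 + 0.34 × (96 − 156) = 156 + 0.34 × -60 = 135.6 → 136
B = 230 + 0.34 × (60 − 230) = 230 + 0.34 × -170 = 172.2 → 172

(91, 136, 172)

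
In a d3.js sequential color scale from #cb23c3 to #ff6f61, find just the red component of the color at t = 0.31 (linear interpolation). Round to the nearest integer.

219

R₁ = 203 (from #cb23c3), R₂ = 255 (from #ff6f61).
R = 203 + 0.31 × (255 − 203) = 219.12 → 219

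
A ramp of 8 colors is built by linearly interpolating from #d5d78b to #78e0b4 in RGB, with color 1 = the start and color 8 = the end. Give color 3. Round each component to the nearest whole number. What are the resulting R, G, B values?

(186, 218, 151)

With 8 swatches and endpoints inclusive, swatch 3 sits at t = (3 − 1)/(8 − 1) = 2/7 ≈ 0.2857.
#d5d78b → (213, 215, 139); #78e0b4 → (120, 224, 180).
R = 213 + 0.2857 × (120 − 213) = 186.43 → 186
G = 215 + 0.2857 × (224 − 215) = 217.571 → 218
B = 139 + 0.2857 × (180 − 139) = 150.714 → 151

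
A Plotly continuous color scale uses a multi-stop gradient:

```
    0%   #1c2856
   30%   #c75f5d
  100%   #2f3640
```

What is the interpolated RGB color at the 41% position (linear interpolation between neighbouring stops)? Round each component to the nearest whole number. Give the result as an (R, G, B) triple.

(175, 89, 88)

41% lies between the 30% and 100% stops, so the local fraction is t = (41 − 30)/(100 − 30) = 11/70 ≈ 0.1571.
#c75f5d → (199, 95, 93); #2f3640 → (47, 54, 64).
R = 199 + 0.1571 × (47 − 199) = 175.121 → 175
G = 95 + 0.1571 × (54 − 95) = 88.559 → 89
B = 93 + 0.1571 × (64 − 93) = 88.444 → 88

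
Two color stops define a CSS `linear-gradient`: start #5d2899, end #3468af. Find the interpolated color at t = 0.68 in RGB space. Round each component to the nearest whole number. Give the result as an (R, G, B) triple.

(65, 84, 168)

#5d2899 → (93, 40, 153); #3468af → (52, 104, 175).
R = 93 + 0.68 × (52 − 93) = 93 + 0.68 × -41 = 65.12 → 65
G = 40 + 0.68 × (104 − 40) = 40 + 0.68 × 64 = 83.52 → 84
B = 153 + 0.68 × (175 − 153) = 153 + 0.68 × 22 = 167.96 → 168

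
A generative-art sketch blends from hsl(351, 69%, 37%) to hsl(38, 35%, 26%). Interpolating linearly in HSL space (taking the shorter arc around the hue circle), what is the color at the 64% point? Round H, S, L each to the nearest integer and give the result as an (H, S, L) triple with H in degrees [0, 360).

Hue: 38 − 351 = -313°, but |-313| > 180 so the shorter arc goes the other way: Δh = -313 + 360 = 47°.
H = 351 + 0.64 × (47) = 381.08 → 381 → 381 mod 360 = 21°
S = 69 + 0.64 × (35 − 69) = 47.24 → 47%
L = 37 + 0.64 × (26 − 37) = 29.96 → 30%

(21, 47, 30)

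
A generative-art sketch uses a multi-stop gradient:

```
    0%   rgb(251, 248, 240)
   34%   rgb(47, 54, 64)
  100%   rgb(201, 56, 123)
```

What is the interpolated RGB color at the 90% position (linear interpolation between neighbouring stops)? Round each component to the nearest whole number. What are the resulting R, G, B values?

90% lies between the 34% and 100% stops, so the local fraction is t = (90 − 34)/(100 − 34) = 56/66 ≈ 0.8485.
R = 47 + 0.8485 × (201 − 47) = 177.669 → 178
G = 54 + 0.8485 × (56 − 54) = 55.697 → 56
B = 64 + 0.8485 × (123 − 64) = 114.061 → 114

(178, 56, 114)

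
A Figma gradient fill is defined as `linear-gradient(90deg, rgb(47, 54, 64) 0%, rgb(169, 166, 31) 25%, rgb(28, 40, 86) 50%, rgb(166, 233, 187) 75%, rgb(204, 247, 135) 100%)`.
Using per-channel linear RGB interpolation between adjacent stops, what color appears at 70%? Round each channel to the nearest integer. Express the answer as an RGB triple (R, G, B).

(138, 194, 167)

70% lies between the 50% and 75% stops, so the local fraction is t = (70 − 50)/(75 − 50) = 20/25 ≈ 0.8.
R = 28 + 0.8 × (166 − 28) = 138.4 → 138
G = 40 + 0.8 × (233 − 40) = 194.4 → 194
B = 86 + 0.8 × (187 − 86) = 166.8 → 167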